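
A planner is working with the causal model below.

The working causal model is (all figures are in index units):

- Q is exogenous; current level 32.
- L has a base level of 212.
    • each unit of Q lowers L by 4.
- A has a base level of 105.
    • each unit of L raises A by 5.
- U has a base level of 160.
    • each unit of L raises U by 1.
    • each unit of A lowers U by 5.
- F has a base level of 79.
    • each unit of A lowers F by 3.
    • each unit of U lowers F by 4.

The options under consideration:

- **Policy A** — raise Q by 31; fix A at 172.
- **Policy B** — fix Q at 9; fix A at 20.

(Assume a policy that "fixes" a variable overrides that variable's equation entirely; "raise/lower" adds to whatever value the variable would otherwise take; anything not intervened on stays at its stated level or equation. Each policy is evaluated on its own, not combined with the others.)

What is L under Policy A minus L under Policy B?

-216

Policy A (Q + 31, A := 172):
  Q = 32 + 31 = 63
  L = 212 − 4·63 = -40
Policy B (Q := 9, A := 20):
  Q = 9
  L = 212 − 4·9 = 176
L: -40 − 176 = -216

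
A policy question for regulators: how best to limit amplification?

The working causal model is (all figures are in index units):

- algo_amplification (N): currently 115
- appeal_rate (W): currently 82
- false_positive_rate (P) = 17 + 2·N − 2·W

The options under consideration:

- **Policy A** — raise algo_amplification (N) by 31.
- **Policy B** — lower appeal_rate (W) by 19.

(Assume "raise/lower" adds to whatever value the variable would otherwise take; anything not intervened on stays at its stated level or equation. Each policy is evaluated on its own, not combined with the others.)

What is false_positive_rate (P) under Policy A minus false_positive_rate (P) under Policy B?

Policy A (N + 31):
  N = 115 + 31 = 146
  W = 82
  P = 17 + 2·146 − 2·82 = 145
Policy B (W − 19):
  N = 115
  W = 82 − 19 = 63
  P = 17 + 2·115 − 2·63 = 121
P: 145 − 121 = 24

24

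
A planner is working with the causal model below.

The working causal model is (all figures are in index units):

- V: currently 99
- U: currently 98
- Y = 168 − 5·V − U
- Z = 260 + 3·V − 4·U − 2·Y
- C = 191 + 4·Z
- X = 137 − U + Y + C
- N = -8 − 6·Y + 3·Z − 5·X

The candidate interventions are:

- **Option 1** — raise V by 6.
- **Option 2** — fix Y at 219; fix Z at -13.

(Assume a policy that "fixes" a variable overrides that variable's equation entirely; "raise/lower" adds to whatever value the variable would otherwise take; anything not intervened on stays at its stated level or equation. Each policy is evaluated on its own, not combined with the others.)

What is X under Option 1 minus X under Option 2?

Option 1 (V + 6):
  V = 99 + 6 = 105
  U = 98
  Y = 168 − 5·105 − 98 = -455
  Z = 260 + 3·105 − 4·98 − 2·(-455) = 1093
  C = 191 + 4·1093 = 4563
  X = 137 − 98 + (-455) + 4563 = 4147
Option 2 (Y := 219, Z := -13):
  V = 99
  U = 98
  Y = 219
  Z = -13
  C = 191 + 4·(-13) = 139
  X = 137 − 98 + 219 + 139 = 397
X: 4147 − 397 = 3750

3750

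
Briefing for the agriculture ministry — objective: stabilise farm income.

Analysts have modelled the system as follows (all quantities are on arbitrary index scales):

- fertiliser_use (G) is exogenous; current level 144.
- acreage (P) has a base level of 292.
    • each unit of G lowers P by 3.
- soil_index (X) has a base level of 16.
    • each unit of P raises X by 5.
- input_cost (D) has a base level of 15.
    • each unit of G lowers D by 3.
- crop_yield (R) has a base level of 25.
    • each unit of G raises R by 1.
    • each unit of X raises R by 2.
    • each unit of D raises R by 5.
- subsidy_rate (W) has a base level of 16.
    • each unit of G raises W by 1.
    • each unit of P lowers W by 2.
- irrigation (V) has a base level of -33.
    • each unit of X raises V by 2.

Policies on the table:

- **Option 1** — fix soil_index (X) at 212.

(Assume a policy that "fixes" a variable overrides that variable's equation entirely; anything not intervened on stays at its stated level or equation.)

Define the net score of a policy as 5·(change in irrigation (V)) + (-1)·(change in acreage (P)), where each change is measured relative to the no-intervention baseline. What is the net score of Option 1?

Baseline:
  G = 144
  P = 292 − 3·144 = -140
  X = 16 + 5·(-140) = -684
  V = -33 + 2·(-684) = -1401
Option 1 (X := 212):
  G = 144
  P = 292 − 3·144 = -140
  X = 212
  V = -33 + 2·212 = 391
ΔV = 391 − (-1401) = 1792; ΔP = -140 − (-140) = 0
Score = 5·1792 + (-1)·0 = 8960

8960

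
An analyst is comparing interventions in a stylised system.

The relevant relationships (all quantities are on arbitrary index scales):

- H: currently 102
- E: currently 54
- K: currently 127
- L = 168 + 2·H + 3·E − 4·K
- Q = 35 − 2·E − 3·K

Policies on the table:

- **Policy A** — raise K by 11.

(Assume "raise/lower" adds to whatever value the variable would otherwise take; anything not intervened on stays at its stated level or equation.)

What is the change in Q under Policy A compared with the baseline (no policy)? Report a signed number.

Baseline:
  E = 54
  K = 127
  Q = 35 − 2·54 − 3·127 = -454
Policy A (K + 11):
  E = 54
  K = 127 + 11 = 138
  Q = 35 − 2·54 − 3·138 = -487
Change in Q: -487 − (-454) = -33

-33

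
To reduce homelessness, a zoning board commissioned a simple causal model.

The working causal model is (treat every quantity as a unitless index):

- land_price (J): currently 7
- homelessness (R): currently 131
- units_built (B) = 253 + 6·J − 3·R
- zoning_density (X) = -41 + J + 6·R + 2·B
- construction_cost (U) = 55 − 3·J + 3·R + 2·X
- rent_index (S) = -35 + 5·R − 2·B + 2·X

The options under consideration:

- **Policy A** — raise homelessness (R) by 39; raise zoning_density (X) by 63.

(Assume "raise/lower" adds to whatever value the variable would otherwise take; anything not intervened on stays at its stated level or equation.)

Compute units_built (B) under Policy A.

-215

Policy A (R + 39, X + 63):
  J = 7
  R = 131 + 39 = 170
  B = 253 + 6·7 − 3·170 = -215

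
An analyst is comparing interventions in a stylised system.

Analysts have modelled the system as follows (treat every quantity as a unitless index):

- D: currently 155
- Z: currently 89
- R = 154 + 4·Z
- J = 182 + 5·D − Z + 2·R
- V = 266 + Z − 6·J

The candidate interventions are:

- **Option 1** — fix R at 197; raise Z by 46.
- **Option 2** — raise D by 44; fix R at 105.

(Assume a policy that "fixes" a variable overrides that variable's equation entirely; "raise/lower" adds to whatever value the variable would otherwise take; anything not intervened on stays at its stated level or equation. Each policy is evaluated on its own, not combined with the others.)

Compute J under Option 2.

Option 2 (D + 44, R := 105):
  D = 155 + 44 = 199
  Z = 89
  R = 105
  J = 182 + 5·199 − 89 + 2·105 = 1298

1298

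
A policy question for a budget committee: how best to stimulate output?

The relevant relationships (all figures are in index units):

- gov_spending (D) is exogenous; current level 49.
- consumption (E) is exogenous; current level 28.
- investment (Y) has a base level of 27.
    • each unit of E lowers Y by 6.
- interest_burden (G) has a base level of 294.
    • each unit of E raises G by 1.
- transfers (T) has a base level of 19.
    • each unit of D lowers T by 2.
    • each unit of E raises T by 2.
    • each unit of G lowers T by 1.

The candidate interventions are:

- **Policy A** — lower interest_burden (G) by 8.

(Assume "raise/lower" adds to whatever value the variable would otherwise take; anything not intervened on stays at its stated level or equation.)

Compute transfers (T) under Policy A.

Policy A (G − 8):
  D = 49
  E = 28
  G = 294 + 28 (−8 from intervention) = 314
  T = 19 − 2·49 + 2·28 − 314 = -337

-337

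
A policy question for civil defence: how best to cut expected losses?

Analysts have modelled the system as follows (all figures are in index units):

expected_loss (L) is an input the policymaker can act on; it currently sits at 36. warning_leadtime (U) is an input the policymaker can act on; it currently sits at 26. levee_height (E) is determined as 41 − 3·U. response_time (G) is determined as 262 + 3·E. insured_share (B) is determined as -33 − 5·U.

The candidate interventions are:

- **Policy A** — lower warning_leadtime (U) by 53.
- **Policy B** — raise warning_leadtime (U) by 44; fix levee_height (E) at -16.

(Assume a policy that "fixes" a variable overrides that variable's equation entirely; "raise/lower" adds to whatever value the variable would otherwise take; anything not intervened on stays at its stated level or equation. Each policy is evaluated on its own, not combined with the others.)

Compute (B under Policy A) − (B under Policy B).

485

Policy A (U − 53):
  U = 26 − 53 = -27
  B = -33 − 5·(-27) = 102
Policy B (U + 44, E := -16):
  U = 26 + 44 = 70
  B = -33 − 5·70 = -383
B: 102 − (-383) = 485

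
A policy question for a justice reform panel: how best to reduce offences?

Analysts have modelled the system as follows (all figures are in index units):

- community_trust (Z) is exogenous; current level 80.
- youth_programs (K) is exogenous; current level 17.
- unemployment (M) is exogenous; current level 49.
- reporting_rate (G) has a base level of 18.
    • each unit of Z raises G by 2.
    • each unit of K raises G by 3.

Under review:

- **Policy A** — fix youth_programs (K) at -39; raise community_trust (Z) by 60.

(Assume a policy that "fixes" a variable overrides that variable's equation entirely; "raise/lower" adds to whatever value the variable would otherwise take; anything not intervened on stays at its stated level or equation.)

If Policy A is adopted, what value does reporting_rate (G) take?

Policy A (K := -39, Z + 60):
  Z = 80 + 60 = 140
  K = -39
  G = 18 + 2·140 + 3·(-39) = 181

181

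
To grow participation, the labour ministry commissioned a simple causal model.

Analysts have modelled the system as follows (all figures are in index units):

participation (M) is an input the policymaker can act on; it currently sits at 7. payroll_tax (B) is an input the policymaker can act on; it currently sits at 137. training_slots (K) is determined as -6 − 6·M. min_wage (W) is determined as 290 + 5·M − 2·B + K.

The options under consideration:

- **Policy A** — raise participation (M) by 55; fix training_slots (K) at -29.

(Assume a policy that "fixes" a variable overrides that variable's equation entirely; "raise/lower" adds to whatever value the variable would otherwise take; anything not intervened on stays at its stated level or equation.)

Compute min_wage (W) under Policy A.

297

Policy A (M + 55, K := -29):
  M = 7 + 55 = 62
  B = 137
  K = -29
  W = 290 + 5·62 − 2·137 + (-29) = 297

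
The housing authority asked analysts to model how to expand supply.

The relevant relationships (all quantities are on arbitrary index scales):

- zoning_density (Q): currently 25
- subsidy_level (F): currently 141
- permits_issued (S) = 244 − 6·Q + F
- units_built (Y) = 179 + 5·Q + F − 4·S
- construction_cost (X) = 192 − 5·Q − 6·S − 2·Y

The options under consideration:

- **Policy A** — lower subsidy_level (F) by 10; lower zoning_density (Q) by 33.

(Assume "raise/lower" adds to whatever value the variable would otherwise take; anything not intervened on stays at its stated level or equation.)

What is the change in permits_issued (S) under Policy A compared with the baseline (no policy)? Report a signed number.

188

Baseline:
  Q = 25
  F = 141
  S = 244 − 6·25 + 141 = 235
Policy A (F − 10, Q − 33):
  Q = 25 − 33 = -8
  F = 141 − 10 = 131
  S = 244 − 6·(-8) + 131 = 423
Change in S: 423 − 235 = 188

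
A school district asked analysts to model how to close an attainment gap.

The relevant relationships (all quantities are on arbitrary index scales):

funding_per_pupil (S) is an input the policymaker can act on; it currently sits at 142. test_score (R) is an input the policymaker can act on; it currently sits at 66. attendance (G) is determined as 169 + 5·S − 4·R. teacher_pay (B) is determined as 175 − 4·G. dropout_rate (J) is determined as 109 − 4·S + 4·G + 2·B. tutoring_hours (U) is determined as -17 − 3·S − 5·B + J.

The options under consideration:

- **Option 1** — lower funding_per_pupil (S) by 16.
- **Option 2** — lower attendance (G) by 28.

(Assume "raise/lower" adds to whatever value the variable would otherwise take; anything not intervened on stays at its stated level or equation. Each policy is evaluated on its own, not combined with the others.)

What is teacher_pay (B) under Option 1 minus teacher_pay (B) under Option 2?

Option 1 (S − 16):
  S = 142 − 16 = 126
  R = 66
  G = 169 + 5·126 − 4·66 = 535
  B = 175 − 4·535 = -1965
Option 2 (G − 28):
  S = 142
  R = 66
  G = 169 + 5·142 − 4·66 (−28 from intervention) = 587
  B = 175 − 4·587 = -2173
B: -1965 − (-2173) = 208

208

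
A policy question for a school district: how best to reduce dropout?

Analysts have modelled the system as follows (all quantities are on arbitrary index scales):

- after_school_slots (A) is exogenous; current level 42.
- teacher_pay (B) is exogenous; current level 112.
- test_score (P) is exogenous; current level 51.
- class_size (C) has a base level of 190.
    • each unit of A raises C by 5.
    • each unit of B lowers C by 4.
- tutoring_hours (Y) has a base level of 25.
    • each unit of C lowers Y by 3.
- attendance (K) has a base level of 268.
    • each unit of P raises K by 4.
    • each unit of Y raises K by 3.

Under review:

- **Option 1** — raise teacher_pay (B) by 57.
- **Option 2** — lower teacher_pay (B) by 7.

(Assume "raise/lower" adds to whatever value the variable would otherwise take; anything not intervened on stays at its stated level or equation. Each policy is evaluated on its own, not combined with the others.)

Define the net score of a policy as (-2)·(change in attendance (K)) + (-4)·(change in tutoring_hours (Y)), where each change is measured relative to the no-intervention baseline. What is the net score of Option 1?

-6840

Baseline:
  A = 42
  B = 112
  P = 51
  C = 190 + 5·42 − 4·112 = -48
  Y = 25 − 3·(-48) = 169
  K = 268 + 4·51 + 3·169 = 979
Option 1 (B + 57):
  A = 42
  B = 112 + 57 = 169
  P = 51
  C = 190 + 5·42 − 4·169 = -276
  Y = 25 − 3·(-276) = 853
  K = 268 + 4·51 + 3·853 = 3031
ΔK = 3031 − 979 = 2052; ΔY = 853 − 169 = 684
Score = (-2)·2052 + (-4)·684 = -6840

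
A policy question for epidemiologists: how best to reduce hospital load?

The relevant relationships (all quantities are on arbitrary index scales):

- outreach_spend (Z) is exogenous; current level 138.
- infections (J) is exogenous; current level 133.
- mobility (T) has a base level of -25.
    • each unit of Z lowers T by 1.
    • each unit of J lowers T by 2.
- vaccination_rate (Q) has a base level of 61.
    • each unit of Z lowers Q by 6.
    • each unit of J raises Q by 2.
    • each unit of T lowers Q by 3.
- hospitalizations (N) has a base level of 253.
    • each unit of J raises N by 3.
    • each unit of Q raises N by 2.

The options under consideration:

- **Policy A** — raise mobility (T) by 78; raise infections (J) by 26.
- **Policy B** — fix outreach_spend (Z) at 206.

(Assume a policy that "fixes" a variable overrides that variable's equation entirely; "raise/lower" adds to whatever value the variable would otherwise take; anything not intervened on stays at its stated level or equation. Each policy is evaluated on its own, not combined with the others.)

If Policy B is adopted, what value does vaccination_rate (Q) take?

582

Policy B (Z := 206):
  Z = 206
  J = 133
  T = -25 − 206 − 2·133 = -497
  Q = 61 − 6·206 + 2·133 − 3·(-497) = 582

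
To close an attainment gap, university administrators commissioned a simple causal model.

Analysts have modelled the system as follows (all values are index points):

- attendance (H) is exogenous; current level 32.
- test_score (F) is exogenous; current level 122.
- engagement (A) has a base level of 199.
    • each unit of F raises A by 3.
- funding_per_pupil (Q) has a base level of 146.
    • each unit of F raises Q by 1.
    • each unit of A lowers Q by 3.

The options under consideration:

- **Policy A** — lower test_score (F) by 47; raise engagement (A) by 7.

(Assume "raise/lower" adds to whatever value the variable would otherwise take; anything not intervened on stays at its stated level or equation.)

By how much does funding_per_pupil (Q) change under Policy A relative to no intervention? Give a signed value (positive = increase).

Baseline:
  F = 122
  A = 199 + 3·122 = 565
  Q = 146 + 122 − 3·565 = -1427
Policy A (F − 47, A + 7):
  F = 122 − 47 = 75
  A = 199 + 3·75 (+7 from intervention) = 431
  Q = 146 + 75 − 3·431 = -1072
Change in Q: -1072 − (-1427) = 355

355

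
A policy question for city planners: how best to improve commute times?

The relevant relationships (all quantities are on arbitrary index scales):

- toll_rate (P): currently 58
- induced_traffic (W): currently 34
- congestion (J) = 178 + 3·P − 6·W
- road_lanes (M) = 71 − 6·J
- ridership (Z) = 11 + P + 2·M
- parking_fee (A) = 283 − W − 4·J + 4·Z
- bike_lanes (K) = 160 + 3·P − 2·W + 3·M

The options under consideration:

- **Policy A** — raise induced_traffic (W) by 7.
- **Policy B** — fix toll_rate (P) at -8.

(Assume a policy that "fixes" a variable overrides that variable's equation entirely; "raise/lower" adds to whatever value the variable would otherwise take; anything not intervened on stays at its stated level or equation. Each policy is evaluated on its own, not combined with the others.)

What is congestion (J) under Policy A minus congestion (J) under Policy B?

156

Policy A (W + 7):
  P = 58
  W = 34 + 7 = 41
  J = 178 + 3·58 − 6·41 = 106
Policy B (P := -8):
  P = -8
  W = 34
  J = 178 + 3·(-8) − 6·34 = -50
J: 106 − (-50) = 156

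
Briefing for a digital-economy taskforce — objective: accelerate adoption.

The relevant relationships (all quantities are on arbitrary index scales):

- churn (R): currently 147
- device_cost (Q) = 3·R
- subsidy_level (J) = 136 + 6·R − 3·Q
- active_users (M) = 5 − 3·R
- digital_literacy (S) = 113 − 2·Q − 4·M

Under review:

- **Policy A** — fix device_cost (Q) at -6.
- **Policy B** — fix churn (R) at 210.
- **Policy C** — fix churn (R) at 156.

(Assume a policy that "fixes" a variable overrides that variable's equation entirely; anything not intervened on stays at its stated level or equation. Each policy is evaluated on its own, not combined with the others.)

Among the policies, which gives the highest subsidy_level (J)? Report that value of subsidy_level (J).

Policy A (Q := -6):
  R = 147
  Q = -6
  J = 136 + 6·147 − 3·(-6) = 1036
Policy B (R := 210):
  R = 210
  Q = 0 + 3·210 = 630
  J = 136 + 6·210 − 3·630 = -494
Policy C (R := 156):
  R = 156
  Q = 0 + 3·156 = 468
  J = 136 + 6·156 − 3·468 = -332
Comparing — Policy A: J=1036, Policy B: J=-494, Policy C: J=-332. Highest is 1036 (Policy A).

1036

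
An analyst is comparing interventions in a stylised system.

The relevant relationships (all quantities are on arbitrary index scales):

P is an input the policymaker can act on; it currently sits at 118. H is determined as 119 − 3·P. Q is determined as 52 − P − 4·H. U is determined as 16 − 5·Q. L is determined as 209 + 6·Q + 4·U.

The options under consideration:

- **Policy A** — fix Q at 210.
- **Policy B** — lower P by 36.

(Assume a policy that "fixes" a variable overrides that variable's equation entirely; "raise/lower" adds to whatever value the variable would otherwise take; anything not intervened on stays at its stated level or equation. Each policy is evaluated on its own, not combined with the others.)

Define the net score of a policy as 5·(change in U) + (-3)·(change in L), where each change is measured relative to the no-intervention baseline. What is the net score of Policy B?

-6732

Baseline:
  P = 118
  H = 119 − 3·118 = -235
  Q = 52 − 118 − 4·(-235) = 874
  U = 16 − 5·874 = -4354
  L = 209 + 6·874 + 4·(-4354) = -11963
Policy B (P − 36):
  P = 118 − 36 = 82
  H = 119 − 3·82 = -127
  Q = 52 − 82 − 4·(-127) = 478
  U = 16 − 5·478 = -2374
  L = 209 + 6·478 + 4·(-2374) = -6419
ΔU = -2374 − (-4354) = 1980; ΔL = -6419 − (-11963) = 5544
Score = 5·1980 + (-3)·5544 = -6732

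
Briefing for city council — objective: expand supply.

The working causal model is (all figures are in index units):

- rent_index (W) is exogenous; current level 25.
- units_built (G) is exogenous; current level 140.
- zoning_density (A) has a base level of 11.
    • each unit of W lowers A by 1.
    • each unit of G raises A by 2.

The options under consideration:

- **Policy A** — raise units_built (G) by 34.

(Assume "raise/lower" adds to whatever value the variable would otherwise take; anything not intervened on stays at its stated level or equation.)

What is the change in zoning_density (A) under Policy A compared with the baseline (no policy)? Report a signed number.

68

Baseline:
  W = 25
  G = 140
  A = 11 − 25 + 2·140 = 266
Policy A (G + 34):
  W = 25
  G = 140 + 34 = 174
  A = 11 − 25 + 2·174 = 334
Change in A: 334 − 266 = 68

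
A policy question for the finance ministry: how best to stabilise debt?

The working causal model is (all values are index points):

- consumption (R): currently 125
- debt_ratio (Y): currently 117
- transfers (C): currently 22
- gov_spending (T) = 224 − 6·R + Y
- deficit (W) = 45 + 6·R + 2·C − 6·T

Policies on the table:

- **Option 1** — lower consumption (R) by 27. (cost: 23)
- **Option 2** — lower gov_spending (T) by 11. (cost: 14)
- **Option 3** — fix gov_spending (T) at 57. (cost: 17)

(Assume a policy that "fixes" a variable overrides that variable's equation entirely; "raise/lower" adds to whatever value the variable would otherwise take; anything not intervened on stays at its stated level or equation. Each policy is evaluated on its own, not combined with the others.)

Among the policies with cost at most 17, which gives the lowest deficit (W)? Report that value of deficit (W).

497

Option 2 (T − 11):
  R = 125
  Y = 117
  C = 22
  T = 224 − 6·125 + 117 (−11 from intervention) = -420
  W = 45 + 6·125 + 2·22 − 6·(-420) = 3359
Option 3 (T := 57):
  R = 125
  Y = 117
  C = 22
  T = 57
  W = 45 + 6·125 + 2·22 − 6·57 = 497
Comparing — Option 2: W=3359, Option 3: W=497. Lowest is 497 (Option 3).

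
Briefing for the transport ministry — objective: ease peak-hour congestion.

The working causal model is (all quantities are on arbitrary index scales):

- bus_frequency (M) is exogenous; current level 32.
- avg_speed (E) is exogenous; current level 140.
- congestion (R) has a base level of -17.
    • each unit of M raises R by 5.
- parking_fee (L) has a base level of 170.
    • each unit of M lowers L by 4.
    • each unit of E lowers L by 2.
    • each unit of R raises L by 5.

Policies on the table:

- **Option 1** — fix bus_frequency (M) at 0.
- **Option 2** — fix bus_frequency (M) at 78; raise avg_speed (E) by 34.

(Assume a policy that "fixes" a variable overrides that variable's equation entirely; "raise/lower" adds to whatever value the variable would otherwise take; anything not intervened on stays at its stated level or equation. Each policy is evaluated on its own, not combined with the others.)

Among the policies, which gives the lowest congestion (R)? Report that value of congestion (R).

Option 1 (M := 0):
  M = 0
  R = -17 + 5·0 = -17
Option 2 (M := 78, E + 34):
  M = 78
  R = -17 + 5·78 = 373
Comparing — Option 1: R=-17, Option 2: R=373. Lowest is -17 (Option 1).

-17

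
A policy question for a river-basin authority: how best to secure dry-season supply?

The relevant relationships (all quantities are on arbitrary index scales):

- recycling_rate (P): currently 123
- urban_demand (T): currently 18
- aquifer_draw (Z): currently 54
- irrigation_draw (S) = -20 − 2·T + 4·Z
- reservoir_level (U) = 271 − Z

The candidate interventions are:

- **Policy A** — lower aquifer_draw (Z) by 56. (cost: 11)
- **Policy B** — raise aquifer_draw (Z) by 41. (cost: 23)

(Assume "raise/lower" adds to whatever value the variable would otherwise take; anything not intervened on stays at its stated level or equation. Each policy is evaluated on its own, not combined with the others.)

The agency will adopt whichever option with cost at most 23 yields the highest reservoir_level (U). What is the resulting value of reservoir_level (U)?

Policy A (Z − 56):
  Z = 54 − 56 = -2
  U = 271 − (-2) = 273
Policy B (Z + 41):
  Z = 54 + 41 = 95
  U = 271 − 95 = 176
Comparing — Policy A: U=273, Policy B: U=176. Highest is 273 (Policy A).

273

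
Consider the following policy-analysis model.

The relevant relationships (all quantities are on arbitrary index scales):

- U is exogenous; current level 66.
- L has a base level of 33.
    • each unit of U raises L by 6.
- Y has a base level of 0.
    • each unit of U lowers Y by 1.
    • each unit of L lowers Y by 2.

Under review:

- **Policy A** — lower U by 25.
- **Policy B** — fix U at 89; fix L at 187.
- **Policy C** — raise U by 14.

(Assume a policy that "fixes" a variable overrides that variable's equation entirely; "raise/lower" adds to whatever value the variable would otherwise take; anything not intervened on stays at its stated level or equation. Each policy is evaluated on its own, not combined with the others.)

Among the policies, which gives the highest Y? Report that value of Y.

-463

Policy A (U − 25):
  U = 66 − 25 = 41
  L = 33 + 6·41 = 279
  Y = 0 − 41 − 2·279 = -599
Policy B (U := 89, L := 187):
  U = 89
  L = 187
  Y = 0 − 89 − 2·187 = -463
Policy C (U + 14):
  U = 66 + 14 = 80
  L = 33 + 6·80 = 513
  Y = 0 − 80 − 2·513 = -1106
Comparing — Policy A: Y=-599, Policy B: Y=-463, Policy C: Y=-1106. Highest is -463 (Policy B).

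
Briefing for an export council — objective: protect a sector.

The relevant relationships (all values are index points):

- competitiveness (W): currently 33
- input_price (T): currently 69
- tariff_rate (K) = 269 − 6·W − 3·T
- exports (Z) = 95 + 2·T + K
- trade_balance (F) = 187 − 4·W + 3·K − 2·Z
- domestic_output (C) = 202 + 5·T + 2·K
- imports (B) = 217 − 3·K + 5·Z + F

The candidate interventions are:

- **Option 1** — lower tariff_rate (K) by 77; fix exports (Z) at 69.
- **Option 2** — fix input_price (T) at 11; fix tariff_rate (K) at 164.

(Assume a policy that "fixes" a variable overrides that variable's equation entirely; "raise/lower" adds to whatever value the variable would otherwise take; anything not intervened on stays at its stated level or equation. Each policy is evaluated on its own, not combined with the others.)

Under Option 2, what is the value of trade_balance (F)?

Option 2 (T := 11, K := 164):
  W = 33
  T = 11
  K = 164
  Z = 95 + 2·11 + 164 = 281
  F = 187 − 4·33 + 3·164 − 2·281 = -15

-15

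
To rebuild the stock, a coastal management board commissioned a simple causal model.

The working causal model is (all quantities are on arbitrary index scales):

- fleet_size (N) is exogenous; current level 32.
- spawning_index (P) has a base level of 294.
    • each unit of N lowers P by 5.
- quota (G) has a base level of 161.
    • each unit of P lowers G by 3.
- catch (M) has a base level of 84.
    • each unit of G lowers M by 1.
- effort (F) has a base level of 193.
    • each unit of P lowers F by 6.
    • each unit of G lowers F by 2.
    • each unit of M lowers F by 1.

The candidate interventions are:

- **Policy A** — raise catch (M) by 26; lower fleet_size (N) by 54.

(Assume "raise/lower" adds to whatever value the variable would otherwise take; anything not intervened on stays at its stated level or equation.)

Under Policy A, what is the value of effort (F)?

Policy A (M + 26, N − 54):
  N = 32 − 54 = -22
  P = 294 − 5·(-22) = 404
  G = 161 − 3·404 = -1051
  M = 84 − (-1051) (+26 from intervention) = 1161
  F = 193 − 6·404 − 2·(-1051) − 1161 = -1290

-1290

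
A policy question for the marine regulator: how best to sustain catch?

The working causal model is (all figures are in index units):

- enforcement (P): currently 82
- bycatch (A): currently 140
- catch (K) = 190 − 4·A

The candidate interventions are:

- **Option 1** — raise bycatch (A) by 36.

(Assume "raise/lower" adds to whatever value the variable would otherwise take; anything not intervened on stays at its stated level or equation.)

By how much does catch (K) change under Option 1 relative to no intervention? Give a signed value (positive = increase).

-144

Baseline:
  A = 140
  K = 190 − 4·140 = -370
Option 1 (A + 36):
  A = 140 + 36 = 176
  K = 190 − 4·176 = -514
Change in K: -514 − (-370) = -144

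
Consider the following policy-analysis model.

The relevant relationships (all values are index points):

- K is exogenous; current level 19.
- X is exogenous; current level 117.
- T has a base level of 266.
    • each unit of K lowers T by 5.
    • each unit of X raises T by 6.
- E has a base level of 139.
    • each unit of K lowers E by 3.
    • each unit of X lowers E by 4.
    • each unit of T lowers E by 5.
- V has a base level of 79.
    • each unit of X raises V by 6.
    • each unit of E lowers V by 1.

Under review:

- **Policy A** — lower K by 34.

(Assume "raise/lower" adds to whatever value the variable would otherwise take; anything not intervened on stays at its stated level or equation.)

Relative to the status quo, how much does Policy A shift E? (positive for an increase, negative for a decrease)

-748

Baseline:
  K = 19
  X = 117
  T = 266 − 5·19 + 6·117 = 873
  E = 139 − 3·19 − 4·117 − 5·873 = -4751
Policy A (K − 34):
  K = 19 − 34 = -15
  X = 117
  T = 266 − 5·(-15) + 6·117 = 1043
  E = 139 − 3·(-15) − 4·117 − 5·1043 = -5499
Change in E: -5499 − (-4751) = -748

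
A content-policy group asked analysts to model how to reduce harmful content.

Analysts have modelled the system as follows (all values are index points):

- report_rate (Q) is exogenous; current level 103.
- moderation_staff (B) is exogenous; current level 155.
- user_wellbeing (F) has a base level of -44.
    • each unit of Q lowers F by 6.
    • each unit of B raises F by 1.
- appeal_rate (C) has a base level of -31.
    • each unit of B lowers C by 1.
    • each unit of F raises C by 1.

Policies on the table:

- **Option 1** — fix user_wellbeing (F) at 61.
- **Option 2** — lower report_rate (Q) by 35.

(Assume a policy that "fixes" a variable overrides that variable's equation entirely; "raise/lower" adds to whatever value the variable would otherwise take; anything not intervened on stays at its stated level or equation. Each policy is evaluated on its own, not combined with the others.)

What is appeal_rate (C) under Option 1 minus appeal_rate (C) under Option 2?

358

Option 1 (F := 61):
  Q = 103
  B = 155
  F = 61
  C = -31 − 155 + 61 = -125
Option 2 (Q − 35):
  Q = 103 − 35 = 68
  B = 155
  F = -44 − 6·68 + 155 = -297
  C = -31 − 155 + (-297) = -483
C: -125 − (-483) = 358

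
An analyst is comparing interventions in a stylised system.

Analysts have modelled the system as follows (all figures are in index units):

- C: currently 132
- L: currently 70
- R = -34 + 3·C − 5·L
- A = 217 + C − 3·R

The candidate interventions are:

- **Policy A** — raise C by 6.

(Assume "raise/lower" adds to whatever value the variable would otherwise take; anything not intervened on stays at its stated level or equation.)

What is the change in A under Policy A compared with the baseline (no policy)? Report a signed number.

-48

Baseline:
  C = 132
  L = 70
  R = -34 + 3·132 − 5·70 = 12
  A = 217 + 132 − 3·12 = 313
Policy A (C + 6):
  C = 132 + 6 = 138
  L = 70
  R = -34 + 3·138 − 5·70 = 30
  A = 217 + 138 − 3·30 = 265
Change in A: 265 − 313 = -48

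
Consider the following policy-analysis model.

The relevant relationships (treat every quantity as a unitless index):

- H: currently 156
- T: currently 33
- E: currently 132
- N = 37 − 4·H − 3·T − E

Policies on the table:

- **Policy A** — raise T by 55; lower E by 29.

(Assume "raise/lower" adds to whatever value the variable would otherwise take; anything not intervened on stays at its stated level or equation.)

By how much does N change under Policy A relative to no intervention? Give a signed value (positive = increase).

Baseline:
  H = 156
  T = 33
  E = 132
  N = 37 − 4·156 − 3·33 − 132 = -818
Policy A (T + 55, E − 29):
  H = 156
  T = 33 + 55 = 88
  E = 132 − 29 = 103
  N = 37 − 4·156 − 3·88 − 103 = -954
Change in N: -954 − (-818) = -136

-136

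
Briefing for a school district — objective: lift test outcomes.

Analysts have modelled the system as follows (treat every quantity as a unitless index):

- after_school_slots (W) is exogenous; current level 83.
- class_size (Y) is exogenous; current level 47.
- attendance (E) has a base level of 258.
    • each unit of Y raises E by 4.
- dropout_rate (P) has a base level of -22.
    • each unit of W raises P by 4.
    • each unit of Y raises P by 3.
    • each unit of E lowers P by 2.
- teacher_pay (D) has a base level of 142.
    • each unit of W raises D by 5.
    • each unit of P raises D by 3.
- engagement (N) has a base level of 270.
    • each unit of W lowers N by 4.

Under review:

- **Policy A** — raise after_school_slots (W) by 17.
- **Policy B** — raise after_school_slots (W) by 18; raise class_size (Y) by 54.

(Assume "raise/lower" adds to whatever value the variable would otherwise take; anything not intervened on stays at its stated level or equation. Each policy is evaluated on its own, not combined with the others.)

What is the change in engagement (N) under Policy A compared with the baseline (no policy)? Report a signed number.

Baseline:
  W = 83
  N = 270 − 4·83 = -62
Policy A (W + 17):
  W = 83 + 17 = 100
  N = 270 − 4·100 = -130
Change in N: -130 − (-62) = -68

-68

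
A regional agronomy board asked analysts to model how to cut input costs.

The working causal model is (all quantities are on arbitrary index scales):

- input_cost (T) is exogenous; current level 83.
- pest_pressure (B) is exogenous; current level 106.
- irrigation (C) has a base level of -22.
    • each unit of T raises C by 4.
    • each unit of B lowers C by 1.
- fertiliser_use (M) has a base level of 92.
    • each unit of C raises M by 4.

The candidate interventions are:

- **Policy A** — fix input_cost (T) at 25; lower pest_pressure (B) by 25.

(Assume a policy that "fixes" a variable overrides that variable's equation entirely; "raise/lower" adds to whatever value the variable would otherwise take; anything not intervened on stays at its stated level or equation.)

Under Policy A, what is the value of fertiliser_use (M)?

80

Policy A (T := 25, B − 25):
  T = 25
  B = 106 − 25 = 81
  C = -22 + 4·25 − 81 = -3
  M = 92 + 4·(-3) = 80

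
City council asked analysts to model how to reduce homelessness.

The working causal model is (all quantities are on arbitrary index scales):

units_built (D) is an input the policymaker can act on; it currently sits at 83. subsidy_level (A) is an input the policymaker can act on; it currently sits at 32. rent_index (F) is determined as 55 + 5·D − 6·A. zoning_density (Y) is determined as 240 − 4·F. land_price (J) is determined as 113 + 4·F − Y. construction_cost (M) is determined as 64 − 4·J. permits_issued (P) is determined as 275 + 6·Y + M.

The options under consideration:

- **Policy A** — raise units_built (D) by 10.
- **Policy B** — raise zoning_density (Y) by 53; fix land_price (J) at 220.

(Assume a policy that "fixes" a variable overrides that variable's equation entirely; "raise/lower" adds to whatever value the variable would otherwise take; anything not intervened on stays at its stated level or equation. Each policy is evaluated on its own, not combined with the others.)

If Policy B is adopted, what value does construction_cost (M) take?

Policy B (Y + 53, J := 220):
  D = 83
  A = 32
  F = 55 + 5·83 − 6·32 = 278
  Y = 240 − 4·278 (+53 from intervention) = -819
  J = 220
  M = 64 − 4·220 = -816

-816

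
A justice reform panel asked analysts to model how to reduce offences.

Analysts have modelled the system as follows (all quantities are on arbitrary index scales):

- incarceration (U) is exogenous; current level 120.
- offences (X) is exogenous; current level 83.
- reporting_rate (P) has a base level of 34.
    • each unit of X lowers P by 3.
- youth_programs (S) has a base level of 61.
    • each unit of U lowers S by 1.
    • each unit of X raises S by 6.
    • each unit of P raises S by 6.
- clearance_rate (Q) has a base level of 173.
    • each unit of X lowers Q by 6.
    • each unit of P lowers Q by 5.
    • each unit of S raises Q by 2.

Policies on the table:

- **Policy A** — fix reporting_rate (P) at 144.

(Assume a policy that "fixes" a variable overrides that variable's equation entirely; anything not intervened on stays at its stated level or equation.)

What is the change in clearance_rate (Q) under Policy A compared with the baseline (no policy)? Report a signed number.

Baseline:
  U = 120
  X = 83
  P = 34 − 3·83 = -215
  S = 61 − 120 + 6·83 + 6·(-215) = -851
  Q = 173 − 6·83 − 5·(-215) + 2·(-851) = -952
Policy A (P := 144):
  U = 120
  X = 83
  P = 144
  S = 61 − 120 + 6·83 + 6·144 = 1303
  Q = 173 − 6·83 − 5·144 + 2·1303 = 1561
Change in Q: 1561 − (-952) = 2513

2513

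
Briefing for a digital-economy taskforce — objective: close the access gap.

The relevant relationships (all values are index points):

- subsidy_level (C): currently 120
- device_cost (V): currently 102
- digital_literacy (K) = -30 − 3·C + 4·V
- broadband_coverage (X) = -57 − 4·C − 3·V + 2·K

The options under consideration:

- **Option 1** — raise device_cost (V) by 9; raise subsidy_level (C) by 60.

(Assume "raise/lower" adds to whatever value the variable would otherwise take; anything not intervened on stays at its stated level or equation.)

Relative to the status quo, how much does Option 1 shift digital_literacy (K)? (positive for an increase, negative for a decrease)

Baseline:
  C = 120
  V = 102
  K = -30 − 3·120 + 4·102 = 18
Option 1 (V + 9, C + 60):
  C = 120 + 60 = 180
  V = 102 + 9 = 111
  K = -30 − 3·180 + 4·111 = -126
Change in K: -126 − 18 = -144

-144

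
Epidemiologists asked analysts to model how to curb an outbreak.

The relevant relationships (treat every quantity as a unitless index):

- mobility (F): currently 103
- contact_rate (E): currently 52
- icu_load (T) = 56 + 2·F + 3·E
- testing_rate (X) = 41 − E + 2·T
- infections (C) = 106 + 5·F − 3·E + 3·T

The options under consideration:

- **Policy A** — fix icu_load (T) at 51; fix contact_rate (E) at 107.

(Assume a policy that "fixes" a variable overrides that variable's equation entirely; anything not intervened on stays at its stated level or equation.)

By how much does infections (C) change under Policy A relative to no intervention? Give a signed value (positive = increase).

-1266

Baseline:
  F = 103
  E = 52
  T = 56 + 2·103 + 3·52 = 418
  C = 106 + 5·103 − 3·52 + 3·418 = 1719
Policy A (T := 51, E := 107):
  F = 103
  E = 107
  T = 51
  C = 106 + 5·103 − 3·107 + 3·51 = 453
Change in C: 453 − 1719 = -1266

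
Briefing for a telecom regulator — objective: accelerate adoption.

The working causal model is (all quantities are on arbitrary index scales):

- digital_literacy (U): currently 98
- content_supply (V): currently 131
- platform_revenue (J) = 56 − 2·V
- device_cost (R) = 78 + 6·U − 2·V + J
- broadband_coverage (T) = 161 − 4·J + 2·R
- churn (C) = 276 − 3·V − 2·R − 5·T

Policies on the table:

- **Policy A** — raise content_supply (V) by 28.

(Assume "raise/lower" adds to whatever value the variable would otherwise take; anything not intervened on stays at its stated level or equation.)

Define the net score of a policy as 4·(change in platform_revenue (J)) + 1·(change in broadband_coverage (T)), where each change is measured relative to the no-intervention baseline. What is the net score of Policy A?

-224

Baseline:
  U = 98
  V = 131
  J = 56 − 2·131 = -206
  R = 78 + 6·98 − 2·131 + (-206) = 198
  T = 161 − 4·(-206) + 2·198 = 1381
Policy A (V + 28):
  U = 98
  V = 131 + 28 = 159
  J = 56 − 2·159 = -262
  R = 78 + 6·98 − 2·159 + (-262) = 86
  T = 161 − 4·(-262) + 2·86 = 1381
ΔJ = -262 − (-206) = -56; ΔT = 1381 − 1381 = 0
Score = 4·(-56) + 1·0 = -224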